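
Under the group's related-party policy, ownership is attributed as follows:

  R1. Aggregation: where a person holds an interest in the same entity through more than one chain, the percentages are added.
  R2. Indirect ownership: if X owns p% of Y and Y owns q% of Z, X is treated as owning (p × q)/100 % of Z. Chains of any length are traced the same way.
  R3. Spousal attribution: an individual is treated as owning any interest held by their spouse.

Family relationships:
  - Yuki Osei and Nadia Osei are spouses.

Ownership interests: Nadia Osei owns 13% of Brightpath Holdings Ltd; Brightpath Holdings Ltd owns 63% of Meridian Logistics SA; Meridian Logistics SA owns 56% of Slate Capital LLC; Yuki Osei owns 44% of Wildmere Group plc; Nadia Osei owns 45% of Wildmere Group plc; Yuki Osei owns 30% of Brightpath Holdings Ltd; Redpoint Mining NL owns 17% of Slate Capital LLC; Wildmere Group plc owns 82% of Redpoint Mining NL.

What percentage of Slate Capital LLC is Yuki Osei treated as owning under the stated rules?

By spousal attribution (R3), Yuki Osei is treated as also owning Nadia Osei's interest in Brightpath Holdings Ltd, giving 30% + 13% = 43%.
By spousal attribution (R3), Yuki Osei is treated as also owning Nadia Osei's interest in Wildmere Group plc, giving 44% + 45% = 89%.
Chain via Brightpath Holdings Ltd → Meridian Logistics SA (R2): 43% × 63% × 56% = 15.1704% of Slate Capital LLC.
Chain via Wildmere Group plc → Redpoint Mining NL (R2): 89% × 82% × 17% = 12.4066% of Slate Capital LLC.
Aggregating (R1): 15.1704% + 12.4066% = 27.577%.

27.577%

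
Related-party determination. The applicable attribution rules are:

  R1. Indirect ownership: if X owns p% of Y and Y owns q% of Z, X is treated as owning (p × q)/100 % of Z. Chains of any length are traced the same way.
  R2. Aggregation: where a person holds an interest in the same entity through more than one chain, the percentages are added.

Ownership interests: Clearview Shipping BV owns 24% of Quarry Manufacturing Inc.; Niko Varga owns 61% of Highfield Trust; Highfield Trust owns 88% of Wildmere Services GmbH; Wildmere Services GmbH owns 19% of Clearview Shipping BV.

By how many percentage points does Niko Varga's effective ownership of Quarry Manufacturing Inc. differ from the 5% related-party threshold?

2.552192

Chain via Highfield Trust → Wildmere Services GmbH → Clearview Shipping BV (R1): 61% × 88% × 19% × 24% = 2.447808% of Quarry Manufacturing Inc.
2.447808% falls short of the 5% threshold by 2.552192 percentage points.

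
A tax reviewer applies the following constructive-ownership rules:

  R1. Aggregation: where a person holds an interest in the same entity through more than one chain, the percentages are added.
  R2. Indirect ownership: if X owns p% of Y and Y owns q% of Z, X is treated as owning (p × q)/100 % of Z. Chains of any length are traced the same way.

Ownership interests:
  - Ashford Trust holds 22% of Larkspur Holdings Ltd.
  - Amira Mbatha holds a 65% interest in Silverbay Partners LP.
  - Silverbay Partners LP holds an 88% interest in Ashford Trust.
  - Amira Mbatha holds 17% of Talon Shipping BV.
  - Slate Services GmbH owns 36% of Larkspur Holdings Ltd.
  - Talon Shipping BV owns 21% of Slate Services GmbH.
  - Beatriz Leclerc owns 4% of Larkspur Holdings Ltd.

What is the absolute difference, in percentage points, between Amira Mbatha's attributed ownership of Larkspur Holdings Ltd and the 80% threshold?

Chain via Talon Shipping BV → Slate Services GmbH (R2): 17% × 21% × 36% = 1.2852% of Larkspur Holdings Ltd.
Chain via Silverbay Partners LP → Ashford Trust (R2): 65% × 88% × 22% = 12.584% of Larkspur Holdings Ltd.
Aggregating (R1): 1.2852% + 12.584% = 13.8692%.
13.8692% falls short of the 80% threshold by 66.1308 percentage points.

66.1308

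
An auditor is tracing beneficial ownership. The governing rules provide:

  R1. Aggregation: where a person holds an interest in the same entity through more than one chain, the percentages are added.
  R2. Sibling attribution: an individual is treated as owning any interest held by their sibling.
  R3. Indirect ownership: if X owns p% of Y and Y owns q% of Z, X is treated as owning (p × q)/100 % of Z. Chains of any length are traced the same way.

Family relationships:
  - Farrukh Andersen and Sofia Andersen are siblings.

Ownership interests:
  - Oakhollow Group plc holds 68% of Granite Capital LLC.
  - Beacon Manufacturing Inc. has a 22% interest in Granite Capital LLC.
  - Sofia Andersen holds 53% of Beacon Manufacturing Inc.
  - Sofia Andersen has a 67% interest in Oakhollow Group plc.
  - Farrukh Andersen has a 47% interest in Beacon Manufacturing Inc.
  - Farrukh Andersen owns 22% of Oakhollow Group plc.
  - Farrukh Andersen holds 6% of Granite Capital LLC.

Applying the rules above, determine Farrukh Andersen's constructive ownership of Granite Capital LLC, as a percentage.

88.52%

By sibling attribution (R2), Farrukh Andersen is treated as also owning Sofia Andersen's interest in Oakhollow Group plc, giving 22% + 67% = 89%.
By sibling attribution (R2), Farrukh Andersen is treated as also owning Sofia Andersen's interest in Beacon Manufacturing Inc, giving 47% + 53% = 100%.
Chain via Oakhollow Group plc (R3): 89% × 68% = 60.52% of Granite Capital LLC.
Chain via Beacon Manufacturing Inc. (R3): 100% × 22% = 22% of Granite Capital LLC.
Direct interest in Granite Capital LLC: 6%.
Aggregating (R1): 60.52% + 22% + 6% = 88.52%.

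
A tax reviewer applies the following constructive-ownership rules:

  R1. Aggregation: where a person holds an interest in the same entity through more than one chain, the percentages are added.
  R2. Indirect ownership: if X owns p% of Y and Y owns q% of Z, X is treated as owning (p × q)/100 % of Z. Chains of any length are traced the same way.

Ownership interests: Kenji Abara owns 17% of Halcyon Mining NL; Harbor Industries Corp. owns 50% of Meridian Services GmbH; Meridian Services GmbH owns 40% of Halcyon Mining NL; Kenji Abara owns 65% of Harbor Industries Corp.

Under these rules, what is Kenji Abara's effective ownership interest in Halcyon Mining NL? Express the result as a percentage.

Chain via Harbor Industries Corp. → Meridian Services GmbH (R2): 65% × 50% × 40% = 13% of Halcyon Mining NL.
Direct interest in Halcyon Mining NL: 17%.
Aggregating (R1): 13% + 17% = 30%.

30%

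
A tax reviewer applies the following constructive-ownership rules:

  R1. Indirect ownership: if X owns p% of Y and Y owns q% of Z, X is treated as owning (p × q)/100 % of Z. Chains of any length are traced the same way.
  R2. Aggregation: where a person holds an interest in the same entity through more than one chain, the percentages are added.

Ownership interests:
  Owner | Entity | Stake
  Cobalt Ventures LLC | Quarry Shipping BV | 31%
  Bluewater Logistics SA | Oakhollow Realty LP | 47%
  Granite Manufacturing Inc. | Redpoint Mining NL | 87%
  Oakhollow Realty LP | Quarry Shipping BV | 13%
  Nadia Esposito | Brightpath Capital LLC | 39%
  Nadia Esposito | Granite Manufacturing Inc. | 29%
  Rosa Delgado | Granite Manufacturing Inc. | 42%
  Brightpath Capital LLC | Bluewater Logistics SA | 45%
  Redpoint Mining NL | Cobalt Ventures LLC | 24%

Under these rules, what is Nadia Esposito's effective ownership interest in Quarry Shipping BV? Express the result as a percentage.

2.949417%

Chain via Granite Manufacturing Inc. → Redpoint Mining NL → Cobalt Ventures LLC (R1): 29% × 87% × 24% × 31% = 1.877112% of Quarry Shipping BV.
Chain via Brightpath Capital LLC → Bluewater Logistics SA → Oakhollow Realty LP (R1): 39% × 45% × 47% × 13% = 1.072305% of Quarry Shipping BV.
Aggregating (R2): 1.877112% + 1.072305% = 2.949417%.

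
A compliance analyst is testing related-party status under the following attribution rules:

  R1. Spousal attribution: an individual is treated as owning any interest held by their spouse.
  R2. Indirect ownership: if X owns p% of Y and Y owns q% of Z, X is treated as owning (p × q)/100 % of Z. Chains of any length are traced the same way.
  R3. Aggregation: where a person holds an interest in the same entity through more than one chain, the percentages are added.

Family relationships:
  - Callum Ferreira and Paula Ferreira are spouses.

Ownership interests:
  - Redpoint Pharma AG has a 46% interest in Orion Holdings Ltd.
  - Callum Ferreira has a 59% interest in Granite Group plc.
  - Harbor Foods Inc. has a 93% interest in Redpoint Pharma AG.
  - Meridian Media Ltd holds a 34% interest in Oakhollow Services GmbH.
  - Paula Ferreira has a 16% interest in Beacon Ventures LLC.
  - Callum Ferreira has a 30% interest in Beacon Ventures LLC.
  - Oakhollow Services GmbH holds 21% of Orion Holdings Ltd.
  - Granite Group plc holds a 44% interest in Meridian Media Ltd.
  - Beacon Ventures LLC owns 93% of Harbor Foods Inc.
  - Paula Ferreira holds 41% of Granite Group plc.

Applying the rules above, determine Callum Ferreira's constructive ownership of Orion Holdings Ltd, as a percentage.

By spousal attribution (R1), Callum Ferreira is treated as also owning Paula Ferreira's interest in Granite Group plc, giving 59% + 41% = 100%.
By spousal attribution (R1), Callum Ferreira is treated as also owning Paula Ferreira's interest in Beacon Ventures LLC, giving 30% + 16% = 46%.
Chain via Granite Group plc → Meridian Media Ltd → Oakhollow Services GmbH (R2): 100% × 44% × 34% × 21% = 3.1416% of Orion Holdings Ltd.
Chain via Beacon Ventures LLC → Harbor Foods Inc. → Redpoint Pharma AG (R2): 46% × 93% × 93% × 46% = 18.301284% of Orion Holdings Ltd.
Aggregating (R3): 3.1416% + 18.301284% = 21.442884%.

21.442884%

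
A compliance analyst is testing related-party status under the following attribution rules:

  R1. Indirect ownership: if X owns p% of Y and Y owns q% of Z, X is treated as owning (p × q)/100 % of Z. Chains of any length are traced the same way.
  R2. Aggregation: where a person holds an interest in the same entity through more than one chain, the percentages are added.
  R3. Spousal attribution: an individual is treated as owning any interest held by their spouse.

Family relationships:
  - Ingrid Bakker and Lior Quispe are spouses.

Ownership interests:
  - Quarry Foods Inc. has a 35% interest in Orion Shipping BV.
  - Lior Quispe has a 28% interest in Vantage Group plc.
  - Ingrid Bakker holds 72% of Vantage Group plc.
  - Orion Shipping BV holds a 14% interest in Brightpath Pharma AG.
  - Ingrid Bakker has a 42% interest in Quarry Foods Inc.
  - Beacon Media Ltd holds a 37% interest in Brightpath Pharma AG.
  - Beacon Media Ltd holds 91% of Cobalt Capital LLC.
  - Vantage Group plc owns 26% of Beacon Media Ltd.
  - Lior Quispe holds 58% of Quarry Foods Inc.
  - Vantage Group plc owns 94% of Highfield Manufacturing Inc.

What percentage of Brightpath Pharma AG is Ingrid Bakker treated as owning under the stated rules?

By spousal attribution (R3), Ingrid Bakker is treated as also owning Lior Quispe's interest in Vantage Group plc, giving 72% + 28% = 100%.
By spousal attribution (R3), Ingrid Bakker is treated as also owning Lior Quispe's interest in Quarry Foods Inc, giving 42% + 58% = 100%.
Chain via Vantage Group plc → Beacon Media Ltd (R1): 100% × 26% × 37% = 9.62% of Brightpath Pharma AG.
Chain via Quarry Foods Inc. → Orion Shipping BV (R1): 100% × 35% × 14% = 4.9% of Brightpath Pharma AG.
Aggregating (R2): 9.62% + 4.9% = 14.52%.

14.52%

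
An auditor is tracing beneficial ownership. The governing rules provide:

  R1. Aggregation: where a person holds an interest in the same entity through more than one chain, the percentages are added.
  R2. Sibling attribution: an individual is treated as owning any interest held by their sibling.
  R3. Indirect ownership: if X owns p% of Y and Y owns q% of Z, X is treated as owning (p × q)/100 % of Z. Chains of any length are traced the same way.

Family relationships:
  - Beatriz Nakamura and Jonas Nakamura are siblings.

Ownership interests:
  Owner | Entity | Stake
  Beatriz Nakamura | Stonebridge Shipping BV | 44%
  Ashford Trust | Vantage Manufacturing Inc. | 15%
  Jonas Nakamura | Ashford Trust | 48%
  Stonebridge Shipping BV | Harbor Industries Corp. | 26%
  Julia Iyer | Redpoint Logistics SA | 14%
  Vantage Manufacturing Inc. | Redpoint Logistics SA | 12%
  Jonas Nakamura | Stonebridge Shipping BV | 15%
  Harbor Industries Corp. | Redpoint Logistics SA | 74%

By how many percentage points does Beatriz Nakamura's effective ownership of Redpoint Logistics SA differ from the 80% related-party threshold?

By sibling attribution (R2), Beatriz Nakamura is treated as also owning Jonas Nakamura's interest in Stonebridge Shipping BV, giving 44% + 15% = 59%.
By sibling attribution (R2), Beatriz Nakamura is treated as owning Jonas Nakamura's 48% interest in Ashford Trust.
Chain via Stonebridge Shipping BV → Harbor Industries Corp. (R3): 59% × 26% × 74% = 11.3516% of Redpoint Logistics SA.
Chain via Ashford Trust → Vantage Manufacturing Inc. (R3): 48% × 15% × 12% = 0.864% of Redpoint Logistics SA.
Aggregating (R1): 11.3516% + 0.864% = 12.2156%.
12.2156% falls short of the 80% threshold by 67.7844 percentage points.

67.7844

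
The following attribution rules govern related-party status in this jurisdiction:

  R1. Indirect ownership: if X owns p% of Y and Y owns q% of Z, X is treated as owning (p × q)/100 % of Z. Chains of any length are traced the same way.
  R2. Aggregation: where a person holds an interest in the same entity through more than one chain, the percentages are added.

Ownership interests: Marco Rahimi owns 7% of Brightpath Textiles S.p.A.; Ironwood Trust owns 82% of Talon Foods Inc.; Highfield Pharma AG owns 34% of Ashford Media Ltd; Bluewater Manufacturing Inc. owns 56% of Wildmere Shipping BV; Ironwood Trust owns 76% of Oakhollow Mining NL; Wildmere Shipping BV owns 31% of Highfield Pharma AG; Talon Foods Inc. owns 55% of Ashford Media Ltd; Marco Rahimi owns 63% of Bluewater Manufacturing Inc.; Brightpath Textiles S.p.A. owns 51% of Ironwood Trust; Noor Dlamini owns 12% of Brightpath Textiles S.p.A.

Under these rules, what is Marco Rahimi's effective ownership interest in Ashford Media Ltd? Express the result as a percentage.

Chain via Bluewater Manufacturing Inc. → Wildmere Shipping BV → Highfield Pharma AG (R1): 63% × 56% × 31% × 34% = 3.718512% of Ashford Media Ltd.
Chain via Brightpath Textiles S.p.A. → Ironwood Trust → Talon Foods Inc. (R1): 7% × 51% × 82% × 55% = 1.61007% of Ashford Media Ltd.
Aggregating (R2): 3.718512% + 1.61007% = 5.328582%.

5.328582%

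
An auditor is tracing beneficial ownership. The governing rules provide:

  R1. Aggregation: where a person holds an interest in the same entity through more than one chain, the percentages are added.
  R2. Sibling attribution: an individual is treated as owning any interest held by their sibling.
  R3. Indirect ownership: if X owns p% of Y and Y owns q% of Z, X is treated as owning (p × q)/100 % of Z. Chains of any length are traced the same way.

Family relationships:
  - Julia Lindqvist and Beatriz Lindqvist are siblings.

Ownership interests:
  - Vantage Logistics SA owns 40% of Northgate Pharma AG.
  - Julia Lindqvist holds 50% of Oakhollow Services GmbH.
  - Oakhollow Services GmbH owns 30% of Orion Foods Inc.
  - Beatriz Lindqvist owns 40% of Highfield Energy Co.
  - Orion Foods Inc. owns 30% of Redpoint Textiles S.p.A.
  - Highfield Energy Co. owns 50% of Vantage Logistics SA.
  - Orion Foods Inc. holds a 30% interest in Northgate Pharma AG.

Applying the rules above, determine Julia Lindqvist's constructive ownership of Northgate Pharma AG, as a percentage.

By sibling attribution (R2), Julia Lindqvist is treated as owning Beatriz Lindqvist's 40% interest in Highfield Energy Co.
Chain via Oakhollow Services GmbH → Orion Foods Inc. (R3): 50% × 30% × 30% = 4.5% of Northgate Pharma AG.
Chain via Highfield Energy Co. → Vantage Logistics SA (R3): 40% × 50% × 40% = 8% of Northgate Pharma AG.
Aggregating (R1): 4.5% + 8% = 12.5%.

12.5%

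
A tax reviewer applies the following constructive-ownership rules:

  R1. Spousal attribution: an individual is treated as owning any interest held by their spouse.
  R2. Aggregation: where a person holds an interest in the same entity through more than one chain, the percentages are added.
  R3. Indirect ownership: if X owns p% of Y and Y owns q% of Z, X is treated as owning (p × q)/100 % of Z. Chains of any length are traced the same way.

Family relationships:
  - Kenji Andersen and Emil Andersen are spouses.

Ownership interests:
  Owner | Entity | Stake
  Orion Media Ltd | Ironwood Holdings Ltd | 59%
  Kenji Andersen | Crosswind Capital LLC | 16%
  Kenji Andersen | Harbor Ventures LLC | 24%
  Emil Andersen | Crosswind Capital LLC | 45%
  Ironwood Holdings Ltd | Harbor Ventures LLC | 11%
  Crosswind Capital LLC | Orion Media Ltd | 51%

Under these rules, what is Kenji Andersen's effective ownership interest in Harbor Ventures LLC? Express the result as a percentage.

26.019039%

By spousal attribution (R1), Kenji Andersen is treated as also owning Emil Andersen's interest in Crosswind Capital LLC, giving 16% + 45% = 61%.
Chain via Crosswind Capital LLC → Orion Media Ltd → Ironwood Holdings Ltd (R3): 61% × 51% × 59% × 11% = 2.019039% of Harbor Ventures LLC.
Direct interest in Harbor Ventures LLC: 24%.
Aggregating (R2): 2.019039% + 24% = 26.019039%.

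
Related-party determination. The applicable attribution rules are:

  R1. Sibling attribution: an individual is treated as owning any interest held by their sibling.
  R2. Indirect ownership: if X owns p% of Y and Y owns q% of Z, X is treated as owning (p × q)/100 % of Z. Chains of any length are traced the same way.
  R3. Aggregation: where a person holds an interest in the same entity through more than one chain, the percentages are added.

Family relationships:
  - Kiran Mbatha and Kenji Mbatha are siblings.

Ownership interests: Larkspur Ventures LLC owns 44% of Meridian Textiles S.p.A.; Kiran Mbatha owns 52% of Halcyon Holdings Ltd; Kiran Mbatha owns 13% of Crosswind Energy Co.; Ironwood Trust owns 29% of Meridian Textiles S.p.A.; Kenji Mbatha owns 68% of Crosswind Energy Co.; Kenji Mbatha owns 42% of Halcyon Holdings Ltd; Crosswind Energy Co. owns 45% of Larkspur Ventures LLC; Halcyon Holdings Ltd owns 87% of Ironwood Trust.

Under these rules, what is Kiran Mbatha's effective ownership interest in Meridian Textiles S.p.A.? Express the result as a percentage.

By sibling attribution (R1), Kiran Mbatha is treated as also owning Kenji Mbatha's interest in Crosswind Energy Co, giving 13% + 68% = 81%.
By sibling attribution (R1), Kiran Mbatha is treated as also owning Kenji Mbatha's interest in Halcyon Holdings Ltd, giving 52% + 42% = 94%.
Chain via Crosswind Energy Co. → Larkspur Ventures LLC (R2): 81% × 45% × 44% = 16.038% of Meridian Textiles S.p.A.
Chain via Halcyon Holdings Ltd → Ironwood Trust (R2): 94% × 87% × 29% = 23.7162% of Meridian Textiles S.p.A.
Aggregating (R3): 16.038% + 23.7162% = 39.7542%.

39.7542%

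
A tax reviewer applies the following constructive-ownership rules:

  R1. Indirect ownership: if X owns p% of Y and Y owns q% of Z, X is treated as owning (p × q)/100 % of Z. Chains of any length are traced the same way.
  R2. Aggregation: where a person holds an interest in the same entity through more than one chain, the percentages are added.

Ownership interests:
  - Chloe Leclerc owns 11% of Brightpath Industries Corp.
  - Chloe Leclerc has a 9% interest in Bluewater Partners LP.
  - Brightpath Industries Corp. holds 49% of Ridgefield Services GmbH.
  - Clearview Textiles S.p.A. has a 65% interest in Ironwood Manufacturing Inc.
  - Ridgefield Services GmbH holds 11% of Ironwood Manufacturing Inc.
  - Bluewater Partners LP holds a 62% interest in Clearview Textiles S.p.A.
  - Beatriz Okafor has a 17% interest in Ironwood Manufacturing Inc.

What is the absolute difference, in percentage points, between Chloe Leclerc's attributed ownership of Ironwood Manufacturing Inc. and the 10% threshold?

5.7801

Chain via Brightpath Industries Corp. → Ridgefield Services GmbH (R1): 11% × 49% × 11% = 0.5929% of Ironwood Manufacturing Inc.
Chain via Bluewater Partners LP → Clearview Textiles S.p.A. (R1): 9% × 62% × 65% = 3.627% of Ironwood Manufacturing Inc.
Aggregating (R2): 0.5929% + 3.627% = 4.2199%.
4.2199% falls short of the 10% threshold by 5.7801 percentage points.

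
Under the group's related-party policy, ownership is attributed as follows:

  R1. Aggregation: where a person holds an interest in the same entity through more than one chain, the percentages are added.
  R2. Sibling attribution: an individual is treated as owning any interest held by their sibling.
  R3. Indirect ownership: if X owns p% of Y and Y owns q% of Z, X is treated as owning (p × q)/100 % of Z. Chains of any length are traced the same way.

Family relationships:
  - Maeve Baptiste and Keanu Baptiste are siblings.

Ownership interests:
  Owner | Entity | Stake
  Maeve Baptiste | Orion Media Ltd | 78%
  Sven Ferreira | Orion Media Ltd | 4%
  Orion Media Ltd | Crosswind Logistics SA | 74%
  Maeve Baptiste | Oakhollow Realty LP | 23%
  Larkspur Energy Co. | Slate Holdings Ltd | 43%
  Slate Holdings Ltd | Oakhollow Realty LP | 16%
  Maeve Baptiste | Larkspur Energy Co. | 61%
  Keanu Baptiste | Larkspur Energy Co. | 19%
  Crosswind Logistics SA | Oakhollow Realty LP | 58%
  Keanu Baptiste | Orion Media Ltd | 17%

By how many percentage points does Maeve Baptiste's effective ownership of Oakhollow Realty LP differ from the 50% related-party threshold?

19.278

By sibling attribution (R2), Maeve Baptiste is treated as also owning Keanu Baptiste's interest in Larkspur Energy Co, giving 61% + 19% = 80%.
By sibling attribution (R2), Maeve Baptiste is treated as also owning Keanu Baptiste's interest in Orion Media Ltd, giving 78% + 17% = 95%.
Chain via Larkspur Energy Co. → Slate Holdings Ltd (R3): 80% × 43% × 16% = 5.504% of Oakhollow Realty LP.
Chain via Orion Media Ltd → Crosswind Logistics SA (R3): 95% × 74% × 58% = 40.774% of Oakhollow Realty LP.
Direct interest in Oakhollow Realty LP: 23%.
Aggregating (R1): 5.504% + 40.774% + 23% = 69.278%.
69.278% exceeds the 50% threshold by 19.278 percentage points.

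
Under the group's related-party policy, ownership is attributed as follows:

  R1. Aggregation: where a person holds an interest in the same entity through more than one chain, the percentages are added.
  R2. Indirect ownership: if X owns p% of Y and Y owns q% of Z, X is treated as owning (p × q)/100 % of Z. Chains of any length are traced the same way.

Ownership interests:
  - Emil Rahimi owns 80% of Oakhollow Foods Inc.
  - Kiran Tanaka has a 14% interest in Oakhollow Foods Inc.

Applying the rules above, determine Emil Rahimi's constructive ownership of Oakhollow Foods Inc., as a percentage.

Direct interest in Oakhollow Foods Inc: 80%.

80%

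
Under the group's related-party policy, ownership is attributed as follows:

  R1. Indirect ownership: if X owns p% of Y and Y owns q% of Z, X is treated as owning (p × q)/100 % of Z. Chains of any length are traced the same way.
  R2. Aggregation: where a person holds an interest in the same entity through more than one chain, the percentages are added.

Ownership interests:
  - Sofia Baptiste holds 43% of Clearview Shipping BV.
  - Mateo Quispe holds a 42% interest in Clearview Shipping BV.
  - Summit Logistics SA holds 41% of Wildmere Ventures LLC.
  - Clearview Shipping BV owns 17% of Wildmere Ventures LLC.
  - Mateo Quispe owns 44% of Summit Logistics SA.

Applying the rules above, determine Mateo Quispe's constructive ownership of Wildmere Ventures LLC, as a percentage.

25.18%

Chain via Summit Logistics SA (R1): 44% × 41% = 18.04% of Wildmere Ventures LLC.
Chain via Clearview Shipping BV (R1): 42% × 17% = 7.14% of Wildmere Ventures LLC.
Aggregating (R2): 18.04% + 7.14% = 25.18%.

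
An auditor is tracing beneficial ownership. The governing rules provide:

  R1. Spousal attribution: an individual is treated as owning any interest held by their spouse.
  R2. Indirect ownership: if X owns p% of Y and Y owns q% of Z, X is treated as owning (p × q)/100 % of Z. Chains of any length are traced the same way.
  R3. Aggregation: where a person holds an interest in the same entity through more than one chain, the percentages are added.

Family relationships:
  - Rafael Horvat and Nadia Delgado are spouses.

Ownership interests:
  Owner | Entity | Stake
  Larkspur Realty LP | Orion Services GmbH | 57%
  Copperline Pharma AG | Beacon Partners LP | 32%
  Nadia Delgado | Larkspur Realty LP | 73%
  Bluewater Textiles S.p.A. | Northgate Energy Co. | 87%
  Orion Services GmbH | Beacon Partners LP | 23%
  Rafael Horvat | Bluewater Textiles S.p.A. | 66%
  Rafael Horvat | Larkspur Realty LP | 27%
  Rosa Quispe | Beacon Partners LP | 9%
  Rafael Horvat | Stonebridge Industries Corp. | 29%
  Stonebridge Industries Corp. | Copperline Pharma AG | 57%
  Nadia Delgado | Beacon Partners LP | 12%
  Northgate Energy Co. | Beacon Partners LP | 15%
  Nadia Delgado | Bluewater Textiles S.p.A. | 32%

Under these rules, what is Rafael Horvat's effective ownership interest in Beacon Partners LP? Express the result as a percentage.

43.1886%

By spousal attribution (R1), Rafael Horvat is treated as also owning Nadia Delgado's interest in Bluewater Textiles S.p.A, giving 66% + 32% = 98%.
By spousal attribution (R1), Rafael Horvat is treated as also owning Nadia Delgado's interest in Larkspur Realty LP, giving 27% + 73% = 100%.
By spousal attribution (R1), Rafael Horvat is treated as owning Nadia Delgado's 12% interest in Beacon Partners LP.
Chain via Bluewater Textiles S.p.A. → Northgate Energy Co. (R2): 98% × 87% × 15% = 12.789% of Beacon Partners LP.
Chain via Larkspur Realty LP → Orion Services GmbH (R2): 100% × 57% × 23% = 13.11% of Beacon Partners LP.
Chain via Stonebridge Industries Corp. → Copperline Pharma AG (R2): 29% × 57% × 32% = 5.2896% of Beacon Partners LP.
Direct interest in Beacon Partners LP: 12%.
Aggregating (R3): 12.789% + 13.11% + 5.2896% + 12% = 43.1886%.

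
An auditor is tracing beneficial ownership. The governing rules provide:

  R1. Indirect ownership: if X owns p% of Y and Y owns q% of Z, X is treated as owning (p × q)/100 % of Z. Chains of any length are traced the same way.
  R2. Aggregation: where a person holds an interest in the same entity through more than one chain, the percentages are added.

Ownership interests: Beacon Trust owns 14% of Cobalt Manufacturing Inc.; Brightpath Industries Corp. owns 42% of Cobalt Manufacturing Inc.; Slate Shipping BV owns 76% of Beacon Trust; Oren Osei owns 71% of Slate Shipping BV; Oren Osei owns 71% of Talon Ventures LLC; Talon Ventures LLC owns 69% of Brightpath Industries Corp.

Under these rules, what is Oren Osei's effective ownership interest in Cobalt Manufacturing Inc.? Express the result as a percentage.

28.1302%

Chain via Slate Shipping BV → Beacon Trust (R1): 71% × 76% × 14% = 7.5544% of Cobalt Manufacturing Inc.
Chain via Talon Ventures LLC → Brightpath Industries Corp. (R1): 71% × 69% × 42% = 20.5758% of Cobalt Manufacturing Inc.
Aggregating (R2): 7.5544% + 20.5758% = 28.1302%.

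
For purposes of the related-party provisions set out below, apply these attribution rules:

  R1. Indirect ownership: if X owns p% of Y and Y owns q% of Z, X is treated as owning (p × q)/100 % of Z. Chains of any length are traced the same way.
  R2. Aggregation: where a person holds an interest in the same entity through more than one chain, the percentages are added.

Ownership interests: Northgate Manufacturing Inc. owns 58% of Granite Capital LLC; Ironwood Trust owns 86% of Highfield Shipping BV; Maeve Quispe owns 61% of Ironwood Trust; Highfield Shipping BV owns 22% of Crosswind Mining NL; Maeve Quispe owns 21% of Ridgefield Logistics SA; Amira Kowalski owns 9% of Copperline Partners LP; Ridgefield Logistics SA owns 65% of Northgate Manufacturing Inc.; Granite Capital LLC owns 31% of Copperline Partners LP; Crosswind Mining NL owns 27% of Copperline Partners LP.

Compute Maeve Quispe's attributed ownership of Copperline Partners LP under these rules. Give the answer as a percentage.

Chain via Ridgefield Logistics SA → Northgate Manufacturing Inc. → Granite Capital LLC (R1): 21% × 65% × 58% × 31% = 2.45427% of Copperline Partners LP.
Chain via Ironwood Trust → Highfield Shipping BV → Crosswind Mining NL (R1): 61% × 86% × 22% × 27% = 3.116124% of Copperline Partners LP.
Aggregating (R2): 2.45427% + 3.116124% = 5.570394%.

5.570394%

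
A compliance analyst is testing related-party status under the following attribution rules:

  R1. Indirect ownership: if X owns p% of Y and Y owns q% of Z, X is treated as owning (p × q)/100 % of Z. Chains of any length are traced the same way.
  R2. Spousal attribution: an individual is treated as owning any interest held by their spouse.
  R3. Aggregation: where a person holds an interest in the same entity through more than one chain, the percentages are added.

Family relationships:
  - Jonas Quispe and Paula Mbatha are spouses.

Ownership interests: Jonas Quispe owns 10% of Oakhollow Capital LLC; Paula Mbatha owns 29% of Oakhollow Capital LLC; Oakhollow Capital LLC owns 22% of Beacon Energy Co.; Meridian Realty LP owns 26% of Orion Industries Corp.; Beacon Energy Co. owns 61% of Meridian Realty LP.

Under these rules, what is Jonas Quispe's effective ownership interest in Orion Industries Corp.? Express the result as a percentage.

By spousal attribution (R2), Jonas Quispe is treated as also owning Paula Mbatha's interest in Oakhollow Capital LLC, giving 10% + 29% = 39%.
Chain via Oakhollow Capital LLC → Beacon Energy Co. → Meridian Realty LP (R1): 39% × 22% × 61% × 26% = 1.360788% of Orion Industries Corp.

1.360788%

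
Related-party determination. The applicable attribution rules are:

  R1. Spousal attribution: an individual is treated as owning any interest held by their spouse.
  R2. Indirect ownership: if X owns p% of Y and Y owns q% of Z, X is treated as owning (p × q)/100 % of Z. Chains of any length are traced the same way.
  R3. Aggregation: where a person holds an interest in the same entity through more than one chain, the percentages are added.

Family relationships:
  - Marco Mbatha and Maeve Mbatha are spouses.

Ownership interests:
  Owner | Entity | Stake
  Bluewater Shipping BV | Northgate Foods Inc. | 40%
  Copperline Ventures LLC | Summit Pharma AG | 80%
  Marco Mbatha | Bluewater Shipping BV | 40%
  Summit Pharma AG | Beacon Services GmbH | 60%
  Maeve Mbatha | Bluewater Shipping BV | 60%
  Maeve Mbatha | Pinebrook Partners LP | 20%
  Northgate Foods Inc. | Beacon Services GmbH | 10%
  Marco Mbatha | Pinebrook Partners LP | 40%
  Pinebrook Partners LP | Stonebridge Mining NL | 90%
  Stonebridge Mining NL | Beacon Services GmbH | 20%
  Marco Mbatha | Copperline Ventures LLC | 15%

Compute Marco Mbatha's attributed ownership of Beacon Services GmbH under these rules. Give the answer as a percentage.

22%

By spousal attribution (R1), Marco Mbatha is treated as also owning Maeve Mbatha's interest in Bluewater Shipping BV, giving 40% + 60% = 100%.
By spousal attribution (R1), Marco Mbatha is treated as also owning Maeve Mbatha's interest in Pinebrook Partners LP, giving 40% + 20% = 60%.
Chain via Bluewater Shipping BV → Northgate Foods Inc. (R2): 100% × 40% × 10% = 4% of Beacon Services GmbH.
Chain via Copperline Ventures LLC → Summit Pharma AG (R2): 15% × 80% × 60% = 7.2% of Beacon Services GmbH.
Chain via Pinebrook Partners LP → Stonebridge Mining NL (R2): 60% × 90% × 20% = 10.8% of Beacon Services GmbH.
Aggregating (R3): 4% + 7.2% + 10.8% = 22%.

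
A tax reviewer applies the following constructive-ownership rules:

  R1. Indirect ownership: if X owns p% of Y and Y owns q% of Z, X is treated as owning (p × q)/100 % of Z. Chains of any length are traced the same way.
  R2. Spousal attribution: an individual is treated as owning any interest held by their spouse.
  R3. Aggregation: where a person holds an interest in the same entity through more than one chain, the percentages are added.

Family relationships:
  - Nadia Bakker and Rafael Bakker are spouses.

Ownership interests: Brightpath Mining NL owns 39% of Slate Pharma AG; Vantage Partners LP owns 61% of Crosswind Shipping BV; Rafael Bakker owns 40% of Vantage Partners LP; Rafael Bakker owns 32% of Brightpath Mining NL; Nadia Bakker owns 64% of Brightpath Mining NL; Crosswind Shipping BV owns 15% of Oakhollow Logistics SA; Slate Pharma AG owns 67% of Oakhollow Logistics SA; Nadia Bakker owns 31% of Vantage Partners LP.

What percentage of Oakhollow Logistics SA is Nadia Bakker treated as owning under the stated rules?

By spousal attribution (R2), Nadia Bakker is treated as also owning Rafael Bakker's interest in Brightpath Mining NL, giving 64% + 32% = 96%.
By spousal attribution (R2), Nadia Bakker is treated as also owning Rafael Bakker's interest in Vantage Partners LP, giving 31% + 40% = 71%.
Chain via Brightpath Mining NL → Slate Pharma AG (R1): 96% × 39% × 67% = 25.0848% of Oakhollow Logistics SA.
Chain via Vantage Partners LP → Crosswind Shipping BV (R1): 71% × 61% × 15% = 6.4965% of Oakhollow Logistics SA.
Aggregating (R3): 25.0848% + 6.4965% = 31.5813%.

31.5813%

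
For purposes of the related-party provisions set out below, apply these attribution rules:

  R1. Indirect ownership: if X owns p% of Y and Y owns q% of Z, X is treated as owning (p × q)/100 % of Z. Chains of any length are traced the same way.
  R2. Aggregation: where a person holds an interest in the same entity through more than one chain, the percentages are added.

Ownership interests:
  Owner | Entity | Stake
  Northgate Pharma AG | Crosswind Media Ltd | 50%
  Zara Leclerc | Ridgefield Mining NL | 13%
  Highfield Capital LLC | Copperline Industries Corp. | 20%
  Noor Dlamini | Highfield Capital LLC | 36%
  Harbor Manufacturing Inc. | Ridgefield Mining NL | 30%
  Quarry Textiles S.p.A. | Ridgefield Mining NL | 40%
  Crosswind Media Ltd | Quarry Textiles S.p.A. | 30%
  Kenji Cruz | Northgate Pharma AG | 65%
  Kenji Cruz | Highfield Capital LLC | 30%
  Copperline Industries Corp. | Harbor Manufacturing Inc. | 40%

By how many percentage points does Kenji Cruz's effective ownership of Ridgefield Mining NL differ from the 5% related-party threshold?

Chain via Highfield Capital LLC → Copperline Industries Corp. → Harbor Manufacturing Inc. (R1): 30% × 20% × 40% × 30% = 0.72% of Ridgefield Mining NL.
Chain via Northgate Pharma AG → Crosswind Media Ltd → Quarry Textiles S.p.A. (R1): 65% × 50% × 30% × 40% = 3.9% of Ridgefield Mining NL.
Aggregating (R2): 0.72% + 3.9% = 4.62%.
4.62% falls short of the 5% threshold by 0.38 percentage points.

0.38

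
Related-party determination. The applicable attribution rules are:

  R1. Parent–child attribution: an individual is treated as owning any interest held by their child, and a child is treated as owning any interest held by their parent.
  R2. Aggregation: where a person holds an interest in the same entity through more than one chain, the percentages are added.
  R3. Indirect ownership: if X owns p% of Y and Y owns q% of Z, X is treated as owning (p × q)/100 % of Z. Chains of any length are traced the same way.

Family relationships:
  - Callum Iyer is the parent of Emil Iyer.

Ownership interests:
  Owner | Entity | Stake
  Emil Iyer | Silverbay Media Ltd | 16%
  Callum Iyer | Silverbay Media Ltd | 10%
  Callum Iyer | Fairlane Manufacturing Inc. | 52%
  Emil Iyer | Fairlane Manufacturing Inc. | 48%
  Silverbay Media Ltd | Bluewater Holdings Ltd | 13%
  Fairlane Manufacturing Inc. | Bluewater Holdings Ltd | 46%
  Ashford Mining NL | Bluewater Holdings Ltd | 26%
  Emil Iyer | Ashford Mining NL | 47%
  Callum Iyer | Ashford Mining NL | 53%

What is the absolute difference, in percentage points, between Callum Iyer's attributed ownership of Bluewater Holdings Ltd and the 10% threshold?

65.38

By parent–child attribution (R1), Callum Iyer is treated as also owning Emil Iyer's interest in Silverbay Media Ltd, giving 10% + 16% = 26%.
By parent–child attribution (R1), Callum Iyer is treated as also owning Emil Iyer's interest in Fairlane Manufacturing Inc, giving 52% + 48% = 100%.
By parent–child attribution (R1), Callum Iyer is treated as also owning Emil Iyer's interest in Ashford Mining NL, giving 53% + 47% = 100%.
Chain via Silverbay Media Ltd (R3): 26% × 13% = 3.38% of Bluewater Holdings Ltd.
Chain via Fairlane Manufacturing Inc. (R3): 100% × 46% = 46% of Bluewater Holdings Ltd.
Chain via Ashford Mining NL (R3): 100% × 26% = 26% of Bluewater Holdings Ltd.
Aggregating (R2): 3.38% + 46% + 26% = 75.38%.
75.38% exceeds the 10% threshold by 65.38 percentage points.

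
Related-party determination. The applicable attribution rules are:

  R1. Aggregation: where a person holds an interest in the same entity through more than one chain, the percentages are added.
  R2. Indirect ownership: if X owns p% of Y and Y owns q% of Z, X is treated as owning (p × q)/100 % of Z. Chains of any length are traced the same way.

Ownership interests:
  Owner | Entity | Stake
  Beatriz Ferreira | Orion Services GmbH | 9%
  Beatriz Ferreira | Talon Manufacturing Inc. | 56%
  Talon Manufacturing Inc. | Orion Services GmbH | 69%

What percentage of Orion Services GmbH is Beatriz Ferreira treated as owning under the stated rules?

Chain via Talon Manufacturing Inc. (R2): 56% × 69% = 38.64% of Orion Services GmbH.
Direct interest in Orion Services GmbH: 9%.
Aggregating (R1): 38.64% + 9% = 47.64%.

47.64%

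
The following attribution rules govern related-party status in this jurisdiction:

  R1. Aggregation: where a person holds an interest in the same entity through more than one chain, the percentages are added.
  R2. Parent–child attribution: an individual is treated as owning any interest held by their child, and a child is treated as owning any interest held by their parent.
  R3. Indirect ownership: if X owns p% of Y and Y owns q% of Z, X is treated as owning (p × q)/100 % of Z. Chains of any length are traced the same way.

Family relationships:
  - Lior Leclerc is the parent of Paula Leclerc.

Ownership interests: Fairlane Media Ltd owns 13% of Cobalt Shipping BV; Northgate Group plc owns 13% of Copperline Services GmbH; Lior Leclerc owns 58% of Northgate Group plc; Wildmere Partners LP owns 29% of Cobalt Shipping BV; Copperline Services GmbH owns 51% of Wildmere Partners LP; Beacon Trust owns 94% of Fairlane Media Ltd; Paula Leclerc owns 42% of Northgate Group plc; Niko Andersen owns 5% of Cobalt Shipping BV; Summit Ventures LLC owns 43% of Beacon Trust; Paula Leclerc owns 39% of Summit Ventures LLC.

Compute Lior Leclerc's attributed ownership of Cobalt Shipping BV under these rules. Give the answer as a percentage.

By parent–child attribution (R2), Lior Leclerc is treated as also owning Paula Leclerc's interest in Northgate Group plc, giving 58% + 42% = 100%.
By parent–child attribution (R2), Lior Leclerc is treated as owning Paula Leclerc's 39% interest in Summit Ventures LLC.
Chain via Northgate Group plc → Copperline Services GmbH → Wildmere Partners LP (R3): 100% × 13% × 51% × 29% = 1.9227% of Cobalt Shipping BV.
Chain via Summit Ventures LLC → Beacon Trust → Fairlane Media Ltd (R3): 39% × 43% × 94% × 13% = 2.049294% of Cobalt Shipping BV.
Aggregating (R1): 1.9227% + 2.049294% = 3.971994%.

3.971994%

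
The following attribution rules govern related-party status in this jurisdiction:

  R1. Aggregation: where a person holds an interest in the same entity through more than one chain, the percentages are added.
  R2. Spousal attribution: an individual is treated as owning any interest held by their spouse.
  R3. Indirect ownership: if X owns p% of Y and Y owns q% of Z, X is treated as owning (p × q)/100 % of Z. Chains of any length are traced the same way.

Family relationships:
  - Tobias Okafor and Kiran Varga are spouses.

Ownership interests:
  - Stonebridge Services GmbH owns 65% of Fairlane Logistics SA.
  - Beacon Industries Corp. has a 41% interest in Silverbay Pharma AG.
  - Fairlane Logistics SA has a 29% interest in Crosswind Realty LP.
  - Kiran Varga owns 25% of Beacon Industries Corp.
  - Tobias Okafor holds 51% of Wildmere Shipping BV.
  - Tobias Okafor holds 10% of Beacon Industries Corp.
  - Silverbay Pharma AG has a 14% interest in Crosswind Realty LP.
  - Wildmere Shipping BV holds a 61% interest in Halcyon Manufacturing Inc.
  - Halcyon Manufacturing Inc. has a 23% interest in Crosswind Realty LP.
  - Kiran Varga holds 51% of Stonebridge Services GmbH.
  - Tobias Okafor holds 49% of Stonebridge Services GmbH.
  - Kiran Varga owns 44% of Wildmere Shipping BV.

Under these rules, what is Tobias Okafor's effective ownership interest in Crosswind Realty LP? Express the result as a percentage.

By spousal attribution (R2), Tobias Okafor is treated as also owning Kiran Varga's interest in Stonebridge Services GmbH, giving 49% + 51% = 100%.
By spousal attribution (R2), Tobias Okafor is treated as also owning Kiran Varga's interest in Beacon Industries Corp, giving 10% + 25% = 35%.
By spousal attribution (R2), Tobias Okafor is treated as also owning Kiran Varga's interest in Wildmere Shipping BV, giving 51% + 44% = 95%.
Chain via Stonebridge Services GmbH → Fairlane Logistics SA (R3): 100% × 65% × 29% = 18.85% of Crosswind Realty LP.
Chain via Beacon Industries Corp. → Silverbay Pharma AG (R3): 35% × 41% × 14% = 2.009% of Crosswind Realty LP.
Chain via Wildmere Shipping BV → Halcyon Manufacturing Inc. (R3): 95% × 61% × 23% = 13.3285% of Crosswind Realty LP.
Aggregating (R1): 18.85% + 2.009% + 13.3285% = 34.1875%.

34.1875%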